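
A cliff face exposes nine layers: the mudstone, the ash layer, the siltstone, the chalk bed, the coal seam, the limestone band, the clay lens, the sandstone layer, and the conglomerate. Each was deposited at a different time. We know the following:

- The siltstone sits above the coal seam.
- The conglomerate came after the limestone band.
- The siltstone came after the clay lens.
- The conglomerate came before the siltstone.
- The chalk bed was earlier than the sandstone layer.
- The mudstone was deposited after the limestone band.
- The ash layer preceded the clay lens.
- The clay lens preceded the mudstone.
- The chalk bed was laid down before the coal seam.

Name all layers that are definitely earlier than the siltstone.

Directly stated before the siltstone: the clay lens, the coal seam, and the conglomerate.
The ash layer reaches the siltstone via the ash layer → the clay lens → the siltstone.
The chalk bed reaches the siltstone via the chalk bed → the coal seam → the siltstone.
The limestone band reaches the siltstone via the limestone band → the conglomerate → the siltstone.
No chain forces the mudstone (or any of the others) ahead of the siltstone.

the ash layer, the chalk bed, the clay lens, the coal seam, the conglomerate, the limestone band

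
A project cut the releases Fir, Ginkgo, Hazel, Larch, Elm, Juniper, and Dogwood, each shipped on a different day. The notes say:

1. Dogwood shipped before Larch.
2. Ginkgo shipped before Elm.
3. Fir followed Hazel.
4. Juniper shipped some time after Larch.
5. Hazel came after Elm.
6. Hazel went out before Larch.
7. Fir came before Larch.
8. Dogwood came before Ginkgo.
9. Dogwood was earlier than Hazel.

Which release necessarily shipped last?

Juniper

Every other release has a chain of constraints placing it before Juniper, so Juniper is last.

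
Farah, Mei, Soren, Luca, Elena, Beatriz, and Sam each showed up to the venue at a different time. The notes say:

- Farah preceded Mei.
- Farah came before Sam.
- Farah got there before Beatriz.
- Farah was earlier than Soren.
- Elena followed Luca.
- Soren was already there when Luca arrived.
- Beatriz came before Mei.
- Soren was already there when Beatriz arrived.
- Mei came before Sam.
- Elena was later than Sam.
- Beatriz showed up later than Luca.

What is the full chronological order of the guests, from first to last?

Farah, Soren, Luca, Beatriz, Mei, Sam, Elena

The constraints fix every adjacent pair, so only one ordering works:
Farah → Soren → Luca → Beatriz → Mei → Sam → Elena.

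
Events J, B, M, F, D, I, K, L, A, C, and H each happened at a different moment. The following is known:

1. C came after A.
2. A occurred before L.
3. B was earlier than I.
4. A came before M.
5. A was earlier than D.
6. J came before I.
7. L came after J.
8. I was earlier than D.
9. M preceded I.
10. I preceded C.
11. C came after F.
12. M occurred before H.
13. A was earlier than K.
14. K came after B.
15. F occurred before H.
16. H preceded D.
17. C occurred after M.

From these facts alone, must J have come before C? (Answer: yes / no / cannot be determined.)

yes

Chain the constraints: J → I → C. Each link is directly stated, so J comes before C.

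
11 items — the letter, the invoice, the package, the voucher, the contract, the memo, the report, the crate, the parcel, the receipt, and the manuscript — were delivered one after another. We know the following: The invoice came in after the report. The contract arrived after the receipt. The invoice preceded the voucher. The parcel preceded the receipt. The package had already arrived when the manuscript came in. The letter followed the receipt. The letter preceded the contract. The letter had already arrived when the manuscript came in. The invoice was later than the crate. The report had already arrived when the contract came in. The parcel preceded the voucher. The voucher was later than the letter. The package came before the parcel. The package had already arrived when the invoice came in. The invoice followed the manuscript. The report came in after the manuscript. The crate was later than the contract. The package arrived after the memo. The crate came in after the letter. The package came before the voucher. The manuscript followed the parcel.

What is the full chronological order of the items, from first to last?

The constraints fix every adjacent pair, so only one ordering works:
the memo → the package → the parcel → the receipt → the letter → the manuscript → the report → the contract → the crate → the invoice → the voucher.

the memo, the package, the parcel, the receipt, the letter, the manuscript, the report, the contract, the crate, the invoice, the voucher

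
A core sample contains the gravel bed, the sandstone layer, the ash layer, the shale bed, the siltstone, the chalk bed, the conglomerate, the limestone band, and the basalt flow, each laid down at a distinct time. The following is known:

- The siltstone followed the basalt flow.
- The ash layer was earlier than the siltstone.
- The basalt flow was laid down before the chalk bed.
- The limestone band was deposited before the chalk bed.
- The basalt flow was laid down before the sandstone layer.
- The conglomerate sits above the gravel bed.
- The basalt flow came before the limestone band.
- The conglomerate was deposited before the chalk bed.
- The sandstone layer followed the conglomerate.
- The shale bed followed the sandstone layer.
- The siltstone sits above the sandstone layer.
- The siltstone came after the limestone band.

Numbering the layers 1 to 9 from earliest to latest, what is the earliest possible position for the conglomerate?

The gravel bed must come before the conglomerate — 1 forced predecessor.
Nothing else is forced ahead of the conglomerate, so its earliest slot is position 1 + 1 = 2.

2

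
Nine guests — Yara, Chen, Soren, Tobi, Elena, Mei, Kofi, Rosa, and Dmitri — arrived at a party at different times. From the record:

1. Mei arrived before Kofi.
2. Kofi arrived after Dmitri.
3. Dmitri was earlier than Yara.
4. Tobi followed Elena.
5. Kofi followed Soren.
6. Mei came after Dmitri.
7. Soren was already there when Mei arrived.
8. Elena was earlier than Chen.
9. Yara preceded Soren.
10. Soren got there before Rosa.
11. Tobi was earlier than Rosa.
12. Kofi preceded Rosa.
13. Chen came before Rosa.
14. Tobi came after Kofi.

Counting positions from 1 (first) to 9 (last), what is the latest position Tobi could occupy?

8

Tobi must come before Rosa — 1 guest forced after them.
Everything else can be placed before Tobi in some valid order, so Tobi can sit as late as position 9 − 1 = 8.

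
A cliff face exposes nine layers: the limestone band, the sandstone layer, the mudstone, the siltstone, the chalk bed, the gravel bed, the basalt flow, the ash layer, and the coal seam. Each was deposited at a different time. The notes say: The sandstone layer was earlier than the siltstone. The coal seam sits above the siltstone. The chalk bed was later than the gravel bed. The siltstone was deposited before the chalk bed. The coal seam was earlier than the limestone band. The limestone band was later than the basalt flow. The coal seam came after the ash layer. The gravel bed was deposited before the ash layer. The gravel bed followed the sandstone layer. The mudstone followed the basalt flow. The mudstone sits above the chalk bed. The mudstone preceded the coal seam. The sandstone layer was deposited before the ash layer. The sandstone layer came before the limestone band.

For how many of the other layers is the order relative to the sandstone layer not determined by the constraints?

1

Forced after the sandstone layer: the ash layer, the chalk bed, the coal seam, the gravel bed, the limestone band, the mudstone, and the siltstone.
That leaves the basalt flow with no forced order relative to the sandstone layer — 1.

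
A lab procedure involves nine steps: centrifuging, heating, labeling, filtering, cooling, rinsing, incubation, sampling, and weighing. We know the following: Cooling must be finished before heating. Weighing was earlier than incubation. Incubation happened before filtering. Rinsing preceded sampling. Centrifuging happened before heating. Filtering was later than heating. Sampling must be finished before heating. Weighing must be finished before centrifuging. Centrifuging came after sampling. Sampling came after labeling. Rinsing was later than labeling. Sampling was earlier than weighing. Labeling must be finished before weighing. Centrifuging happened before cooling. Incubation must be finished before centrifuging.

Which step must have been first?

labeling

Labeling has a chain of constraints placing it before every other step, so labeling must be first.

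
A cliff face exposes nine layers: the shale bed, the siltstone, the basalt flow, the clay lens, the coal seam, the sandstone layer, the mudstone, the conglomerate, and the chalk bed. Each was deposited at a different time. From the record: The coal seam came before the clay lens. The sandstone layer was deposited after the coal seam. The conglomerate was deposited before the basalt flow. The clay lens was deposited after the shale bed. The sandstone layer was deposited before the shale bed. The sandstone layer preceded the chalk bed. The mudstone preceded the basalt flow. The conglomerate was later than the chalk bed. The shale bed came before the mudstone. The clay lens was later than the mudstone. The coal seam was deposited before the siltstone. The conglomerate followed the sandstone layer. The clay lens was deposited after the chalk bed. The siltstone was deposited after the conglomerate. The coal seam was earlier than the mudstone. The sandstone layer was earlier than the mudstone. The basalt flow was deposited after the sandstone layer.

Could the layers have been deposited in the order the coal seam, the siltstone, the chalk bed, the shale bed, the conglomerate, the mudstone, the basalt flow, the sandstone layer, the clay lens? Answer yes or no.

no

The constraints require the sandstone layer before the chalk bed, but in the proposed sequence the chalk bed appears ahead of the sandstone layer. That one violation is enough.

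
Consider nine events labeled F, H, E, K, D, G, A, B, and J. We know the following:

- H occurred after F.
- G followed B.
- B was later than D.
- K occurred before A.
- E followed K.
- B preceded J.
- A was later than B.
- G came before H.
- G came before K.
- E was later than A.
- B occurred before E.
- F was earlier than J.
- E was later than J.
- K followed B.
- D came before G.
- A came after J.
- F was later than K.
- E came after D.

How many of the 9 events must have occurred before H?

5

Directly stated before H: F and G.
B reaches H via B → G → H.
D reaches H via D → G → H.
K reaches H via K → F → H.
That's B, D, F, G, and K — 5 in all.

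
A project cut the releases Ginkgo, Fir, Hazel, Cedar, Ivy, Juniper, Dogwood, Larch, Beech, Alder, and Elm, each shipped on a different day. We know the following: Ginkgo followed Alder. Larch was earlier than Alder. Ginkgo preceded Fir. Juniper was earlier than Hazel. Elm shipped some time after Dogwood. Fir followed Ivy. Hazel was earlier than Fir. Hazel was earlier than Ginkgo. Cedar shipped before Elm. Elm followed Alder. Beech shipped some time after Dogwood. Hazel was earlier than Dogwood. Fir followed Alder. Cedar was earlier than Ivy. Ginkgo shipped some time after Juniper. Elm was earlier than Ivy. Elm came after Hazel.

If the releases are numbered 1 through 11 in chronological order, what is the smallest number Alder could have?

Larch must come before Alder — 1 forced predecessor.
Nothing else is forced ahead of Alder, so its earliest slot is position 1 + 1 = 2.

2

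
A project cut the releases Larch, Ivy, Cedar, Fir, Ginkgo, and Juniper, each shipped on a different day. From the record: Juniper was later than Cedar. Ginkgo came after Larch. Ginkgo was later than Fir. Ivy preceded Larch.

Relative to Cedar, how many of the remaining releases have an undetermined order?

4

Forced after Cedar: Juniper.
That leaves Fir, Ginkgo, Ivy, and Larch with no forced order relative to Cedar — 4.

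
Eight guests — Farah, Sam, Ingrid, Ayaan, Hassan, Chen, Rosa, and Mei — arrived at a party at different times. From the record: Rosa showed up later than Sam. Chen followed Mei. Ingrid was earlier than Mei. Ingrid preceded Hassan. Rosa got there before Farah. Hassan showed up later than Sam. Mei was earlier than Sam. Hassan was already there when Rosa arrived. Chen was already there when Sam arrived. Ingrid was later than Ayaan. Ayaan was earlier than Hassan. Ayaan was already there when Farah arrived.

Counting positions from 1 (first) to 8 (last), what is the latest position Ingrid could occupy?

Ingrid must come before Chen, Farah, Hassan, Mei, Rosa, and Sam — 6 guests forced after them.
Everything else can be placed before Ingrid in some valid order, so Ingrid can sit as late as position 8 − 6 = 2.

2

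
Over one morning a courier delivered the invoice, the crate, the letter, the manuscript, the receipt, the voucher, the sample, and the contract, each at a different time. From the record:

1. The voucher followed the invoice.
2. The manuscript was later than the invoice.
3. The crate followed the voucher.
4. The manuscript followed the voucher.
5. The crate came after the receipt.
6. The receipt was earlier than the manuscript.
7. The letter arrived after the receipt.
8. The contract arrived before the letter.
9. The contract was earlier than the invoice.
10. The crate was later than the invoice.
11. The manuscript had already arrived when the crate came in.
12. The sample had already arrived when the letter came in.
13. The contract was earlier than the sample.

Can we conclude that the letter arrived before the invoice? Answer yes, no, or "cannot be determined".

No chain of stated constraints runs from the letter to the invoice, and none runs from the invoice to the letter either.
So the relative order of the letter and the invoice is not fixed by the given facts.

cannot be determined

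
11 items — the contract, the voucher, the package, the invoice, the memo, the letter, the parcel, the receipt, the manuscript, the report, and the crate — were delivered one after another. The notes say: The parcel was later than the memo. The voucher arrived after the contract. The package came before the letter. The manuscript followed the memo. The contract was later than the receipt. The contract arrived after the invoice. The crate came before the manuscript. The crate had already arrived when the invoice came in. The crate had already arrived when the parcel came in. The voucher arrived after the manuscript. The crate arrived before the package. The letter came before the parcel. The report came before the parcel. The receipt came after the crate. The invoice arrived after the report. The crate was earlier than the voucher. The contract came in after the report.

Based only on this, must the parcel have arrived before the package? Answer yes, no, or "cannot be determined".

no

Tracing the constraints gives the package → the letter → the parcel, so the package must come before the parcel.
That means the parcel cannot be before the package.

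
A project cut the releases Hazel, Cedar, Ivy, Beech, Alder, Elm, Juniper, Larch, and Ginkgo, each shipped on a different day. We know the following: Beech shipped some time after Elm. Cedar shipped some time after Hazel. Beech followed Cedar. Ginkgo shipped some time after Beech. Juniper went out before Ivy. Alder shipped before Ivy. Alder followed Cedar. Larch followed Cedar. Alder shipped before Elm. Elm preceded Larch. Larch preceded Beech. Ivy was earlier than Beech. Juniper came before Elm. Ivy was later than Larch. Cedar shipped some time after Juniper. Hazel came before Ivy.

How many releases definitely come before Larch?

Directly stated before Larch: Cedar and Elm.
Alder reaches Larch via Alder → Elm → Larch.
Hazel reaches Larch via Hazel → Cedar → Larch.
Juniper reaches Larch via Juniper → Elm → Larch.
No chain forces Ginkgo (or any of the others) ahead of Larch.
That's Alder, Cedar, Elm, Hazel, and Juniper — 5 in all.

5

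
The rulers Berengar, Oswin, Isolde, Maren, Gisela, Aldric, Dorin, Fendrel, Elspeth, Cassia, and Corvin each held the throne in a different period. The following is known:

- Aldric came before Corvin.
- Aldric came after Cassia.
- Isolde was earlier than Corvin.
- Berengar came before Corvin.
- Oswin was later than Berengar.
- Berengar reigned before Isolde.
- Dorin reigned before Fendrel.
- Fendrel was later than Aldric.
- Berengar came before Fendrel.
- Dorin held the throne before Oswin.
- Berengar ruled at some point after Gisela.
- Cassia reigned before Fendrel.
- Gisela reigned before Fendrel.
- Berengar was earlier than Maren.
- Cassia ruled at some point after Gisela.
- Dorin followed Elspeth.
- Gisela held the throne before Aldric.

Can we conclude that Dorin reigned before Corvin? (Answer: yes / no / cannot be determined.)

cannot be determined

No chain of stated constraints runs from Dorin to Corvin, and none runs from Corvin to Dorin either.
So the relative order of Dorin and Corvin is not fixed by the given facts.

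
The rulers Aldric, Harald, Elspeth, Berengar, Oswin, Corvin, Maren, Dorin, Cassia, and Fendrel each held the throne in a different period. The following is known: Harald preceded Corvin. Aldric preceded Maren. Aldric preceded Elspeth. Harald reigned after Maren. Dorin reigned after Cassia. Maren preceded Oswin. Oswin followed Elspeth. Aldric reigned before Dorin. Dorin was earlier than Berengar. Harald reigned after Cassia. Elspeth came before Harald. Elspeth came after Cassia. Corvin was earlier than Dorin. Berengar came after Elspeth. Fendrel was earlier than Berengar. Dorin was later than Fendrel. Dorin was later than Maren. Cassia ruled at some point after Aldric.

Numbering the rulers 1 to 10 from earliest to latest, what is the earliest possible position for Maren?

2

Aldric must come before Maren — 1 forced predecessor.
Nothing else is forced ahead of Maren, so their earliest slot is position 1 + 1 = 2.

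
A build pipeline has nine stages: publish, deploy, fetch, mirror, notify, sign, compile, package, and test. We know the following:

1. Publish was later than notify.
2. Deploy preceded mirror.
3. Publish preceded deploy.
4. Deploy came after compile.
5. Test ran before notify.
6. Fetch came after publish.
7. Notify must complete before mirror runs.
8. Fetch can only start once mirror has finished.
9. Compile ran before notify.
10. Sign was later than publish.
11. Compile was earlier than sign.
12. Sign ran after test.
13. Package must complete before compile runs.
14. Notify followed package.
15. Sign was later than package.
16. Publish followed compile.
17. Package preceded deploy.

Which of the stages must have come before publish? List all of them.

compile, notify, package, test

Directly stated before publish: compile and notify.
Package reaches publish via package → compile → publish.
Test reaches publish via test → notify → publish.
No chain forces mirror (or any of the others) ahead of publish.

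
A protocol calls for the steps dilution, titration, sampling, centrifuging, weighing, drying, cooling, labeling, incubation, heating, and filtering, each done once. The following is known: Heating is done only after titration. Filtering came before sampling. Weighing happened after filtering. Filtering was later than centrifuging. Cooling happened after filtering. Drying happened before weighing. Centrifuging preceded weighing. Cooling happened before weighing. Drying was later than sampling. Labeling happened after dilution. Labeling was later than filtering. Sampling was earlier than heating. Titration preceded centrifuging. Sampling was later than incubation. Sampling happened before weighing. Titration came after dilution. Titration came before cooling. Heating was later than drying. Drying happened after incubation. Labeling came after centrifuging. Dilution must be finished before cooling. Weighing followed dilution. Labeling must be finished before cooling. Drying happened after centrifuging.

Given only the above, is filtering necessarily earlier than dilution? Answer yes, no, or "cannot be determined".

no

Tracing the constraints gives dilution → titration → centrifuging → filtering, so dilution must come before filtering.
That means filtering cannot be before dilution.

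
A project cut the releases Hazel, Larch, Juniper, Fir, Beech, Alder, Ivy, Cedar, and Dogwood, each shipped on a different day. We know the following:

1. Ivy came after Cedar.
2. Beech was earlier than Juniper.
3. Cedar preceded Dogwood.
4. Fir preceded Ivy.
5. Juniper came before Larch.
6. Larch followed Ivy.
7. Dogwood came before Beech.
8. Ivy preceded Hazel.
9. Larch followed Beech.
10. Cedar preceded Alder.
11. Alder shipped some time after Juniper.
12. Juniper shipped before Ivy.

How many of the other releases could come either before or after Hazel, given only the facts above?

2

Forced before Hazel: Beech, Cedar, Dogwood, Fir, Ivy, and Juniper.
That leaves Alder and Larch with no forced order relative to Hazel — 2.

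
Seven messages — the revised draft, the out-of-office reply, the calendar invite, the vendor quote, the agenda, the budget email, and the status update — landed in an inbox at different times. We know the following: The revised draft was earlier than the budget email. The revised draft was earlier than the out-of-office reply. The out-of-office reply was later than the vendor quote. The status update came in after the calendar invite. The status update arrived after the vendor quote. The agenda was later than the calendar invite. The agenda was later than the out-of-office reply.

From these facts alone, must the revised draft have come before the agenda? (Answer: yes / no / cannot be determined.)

yes

Chain the constraints: the revised draft → the out-of-office reply → the agenda. Each link is directly stated, so the revised draft comes before the agenda.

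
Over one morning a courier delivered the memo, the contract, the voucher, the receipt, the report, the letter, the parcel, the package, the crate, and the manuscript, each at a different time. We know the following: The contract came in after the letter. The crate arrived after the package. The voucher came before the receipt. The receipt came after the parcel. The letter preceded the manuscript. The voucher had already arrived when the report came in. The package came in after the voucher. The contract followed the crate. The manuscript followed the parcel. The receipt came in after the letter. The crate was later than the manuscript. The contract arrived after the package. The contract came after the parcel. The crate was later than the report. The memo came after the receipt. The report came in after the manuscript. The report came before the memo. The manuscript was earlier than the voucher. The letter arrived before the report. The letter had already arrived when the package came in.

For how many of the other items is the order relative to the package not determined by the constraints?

3

Forced before the package: the letter, the manuscript, the parcel, and the voucher; forced after the package: the contract and the crate.
That leaves the memo, the receipt, and the report with no forced order relative to the package — 3.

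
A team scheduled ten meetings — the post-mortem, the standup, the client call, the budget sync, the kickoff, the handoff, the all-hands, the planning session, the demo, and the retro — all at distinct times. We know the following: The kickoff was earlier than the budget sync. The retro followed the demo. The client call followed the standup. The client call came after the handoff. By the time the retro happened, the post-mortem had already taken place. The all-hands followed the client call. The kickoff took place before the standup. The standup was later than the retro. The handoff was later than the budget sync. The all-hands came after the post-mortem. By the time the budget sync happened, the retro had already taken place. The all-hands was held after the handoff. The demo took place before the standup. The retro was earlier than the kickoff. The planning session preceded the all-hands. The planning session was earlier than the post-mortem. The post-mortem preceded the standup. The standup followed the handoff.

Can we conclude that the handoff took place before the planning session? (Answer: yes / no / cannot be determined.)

Tracing the constraints gives the planning session → the post-mortem → the retro → the budget sync → the handoff, so the planning session must come before the handoff.
That means the handoff cannot be before the planning session.

no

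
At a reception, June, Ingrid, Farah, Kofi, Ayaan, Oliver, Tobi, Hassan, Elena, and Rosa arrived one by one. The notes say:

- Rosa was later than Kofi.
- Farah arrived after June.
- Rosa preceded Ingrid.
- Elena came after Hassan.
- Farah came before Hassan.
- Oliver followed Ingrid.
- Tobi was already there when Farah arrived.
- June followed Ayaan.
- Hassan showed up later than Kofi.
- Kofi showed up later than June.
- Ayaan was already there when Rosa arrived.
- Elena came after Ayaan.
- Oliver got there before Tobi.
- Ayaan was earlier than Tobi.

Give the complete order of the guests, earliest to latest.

The constraints fix every adjacent pair, so only one ordering works:
Ayaan → June → Kofi → Rosa → Ingrid → Oliver → Tobi → Farah → Hassan → Elena.

Ayaan, June, Kofi, Rosa, Ingrid, Oliver, Tobi, Farah, Hassan, Elena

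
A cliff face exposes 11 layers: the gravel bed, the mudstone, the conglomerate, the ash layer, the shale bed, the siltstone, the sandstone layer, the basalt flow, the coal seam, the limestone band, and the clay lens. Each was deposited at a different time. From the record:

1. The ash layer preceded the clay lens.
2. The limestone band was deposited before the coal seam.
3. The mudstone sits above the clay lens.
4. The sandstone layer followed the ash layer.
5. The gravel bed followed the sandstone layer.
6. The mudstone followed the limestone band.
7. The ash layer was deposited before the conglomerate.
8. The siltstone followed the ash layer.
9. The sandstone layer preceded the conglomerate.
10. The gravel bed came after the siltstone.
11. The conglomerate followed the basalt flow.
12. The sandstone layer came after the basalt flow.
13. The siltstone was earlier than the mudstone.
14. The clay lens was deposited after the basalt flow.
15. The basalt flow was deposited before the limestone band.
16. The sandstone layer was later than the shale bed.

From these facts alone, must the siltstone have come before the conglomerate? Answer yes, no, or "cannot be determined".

cannot be determined

No chain of stated constraints runs from the siltstone to the conglomerate, and none runs from the conglomerate to the siltstone either.
So the relative order of the siltstone and the conglomerate is not fixed by the given facts.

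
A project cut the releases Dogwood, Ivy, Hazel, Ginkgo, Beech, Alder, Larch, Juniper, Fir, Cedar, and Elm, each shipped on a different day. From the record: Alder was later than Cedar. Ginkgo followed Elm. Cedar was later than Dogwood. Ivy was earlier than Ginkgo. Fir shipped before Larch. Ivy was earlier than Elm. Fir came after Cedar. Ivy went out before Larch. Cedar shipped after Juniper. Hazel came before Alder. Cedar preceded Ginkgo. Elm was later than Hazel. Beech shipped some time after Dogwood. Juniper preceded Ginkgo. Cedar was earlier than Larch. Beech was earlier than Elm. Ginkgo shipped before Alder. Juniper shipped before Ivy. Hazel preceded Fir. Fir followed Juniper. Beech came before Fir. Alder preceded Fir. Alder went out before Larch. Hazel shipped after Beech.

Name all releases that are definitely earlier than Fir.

Alder, Beech, Cedar, Dogwood, Elm, Ginkgo, Hazel, Ivy, Juniper

Directly stated before Fir: Alder, Beech, Cedar, Hazel, and Juniper.
Dogwood reaches Fir via Dogwood → Cedar → Fir.
Elm reaches Fir via Elm → Ginkgo → Alder → Fir.
Ginkgo reaches Fir via Ginkgo → Alder → Fir.
Likewise Ivy reaches Fir by chaining the stated constraints.
No chain forces Larch ahead of Fir.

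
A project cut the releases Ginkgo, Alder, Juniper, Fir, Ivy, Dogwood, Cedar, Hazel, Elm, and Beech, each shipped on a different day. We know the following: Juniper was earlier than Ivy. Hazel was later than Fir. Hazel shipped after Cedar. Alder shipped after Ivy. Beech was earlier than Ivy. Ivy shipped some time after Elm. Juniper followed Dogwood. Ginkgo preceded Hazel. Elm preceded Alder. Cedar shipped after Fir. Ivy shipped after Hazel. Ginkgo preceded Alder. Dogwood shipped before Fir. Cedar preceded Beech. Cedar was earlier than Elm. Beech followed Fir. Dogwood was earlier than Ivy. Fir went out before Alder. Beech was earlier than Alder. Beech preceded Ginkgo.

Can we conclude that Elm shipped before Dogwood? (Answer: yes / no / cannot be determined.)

no

Tracing the constraints gives Dogwood → Fir → Cedar → Elm, so Dogwood must come before Elm.
That means Elm cannot be before Dogwood.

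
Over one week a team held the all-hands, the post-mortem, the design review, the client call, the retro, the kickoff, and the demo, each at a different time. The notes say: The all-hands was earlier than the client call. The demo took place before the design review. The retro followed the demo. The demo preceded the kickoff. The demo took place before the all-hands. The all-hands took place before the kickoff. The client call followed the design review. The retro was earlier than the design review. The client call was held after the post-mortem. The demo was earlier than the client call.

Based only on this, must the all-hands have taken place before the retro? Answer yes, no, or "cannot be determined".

cannot be determined

No chain of stated constraints runs from the all-hands to the retro, and none runs from the retro to the all-hands either.
So the relative order of the all-hands and the retro is not fixed by the given facts.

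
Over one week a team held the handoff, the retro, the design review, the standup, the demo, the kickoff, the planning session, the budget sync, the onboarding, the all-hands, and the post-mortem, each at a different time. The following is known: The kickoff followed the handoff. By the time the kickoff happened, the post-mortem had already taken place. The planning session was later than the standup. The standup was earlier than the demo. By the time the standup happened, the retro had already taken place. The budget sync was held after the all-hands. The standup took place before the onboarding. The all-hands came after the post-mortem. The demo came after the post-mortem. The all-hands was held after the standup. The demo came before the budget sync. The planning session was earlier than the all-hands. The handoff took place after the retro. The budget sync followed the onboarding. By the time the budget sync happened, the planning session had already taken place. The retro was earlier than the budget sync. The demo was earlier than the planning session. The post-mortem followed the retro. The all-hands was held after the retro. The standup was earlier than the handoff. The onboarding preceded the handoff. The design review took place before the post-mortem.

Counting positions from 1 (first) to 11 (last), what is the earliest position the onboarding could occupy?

3

The retro and the standup must both come before the onboarding — 2 forced predecessors.
Nothing else is forced ahead of the onboarding, so its earliest slot is position 2 + 1 = 3.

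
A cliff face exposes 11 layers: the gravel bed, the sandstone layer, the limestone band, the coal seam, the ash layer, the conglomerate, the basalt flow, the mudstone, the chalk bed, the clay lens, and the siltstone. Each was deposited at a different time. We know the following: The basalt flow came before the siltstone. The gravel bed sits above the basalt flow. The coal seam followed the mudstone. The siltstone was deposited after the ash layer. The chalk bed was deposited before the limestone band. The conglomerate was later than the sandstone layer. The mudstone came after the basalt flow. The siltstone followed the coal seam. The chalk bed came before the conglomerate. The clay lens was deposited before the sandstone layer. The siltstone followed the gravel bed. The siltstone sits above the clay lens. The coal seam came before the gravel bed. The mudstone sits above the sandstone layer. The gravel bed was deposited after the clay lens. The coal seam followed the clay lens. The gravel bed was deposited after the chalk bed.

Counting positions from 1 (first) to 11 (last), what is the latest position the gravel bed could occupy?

10

The gravel bed must come before the siltstone — 1 layer forced after it.
Everything else can be placed before the gravel bed in some valid order, so the gravel bed can sit as late as position 11 − 1 = 10.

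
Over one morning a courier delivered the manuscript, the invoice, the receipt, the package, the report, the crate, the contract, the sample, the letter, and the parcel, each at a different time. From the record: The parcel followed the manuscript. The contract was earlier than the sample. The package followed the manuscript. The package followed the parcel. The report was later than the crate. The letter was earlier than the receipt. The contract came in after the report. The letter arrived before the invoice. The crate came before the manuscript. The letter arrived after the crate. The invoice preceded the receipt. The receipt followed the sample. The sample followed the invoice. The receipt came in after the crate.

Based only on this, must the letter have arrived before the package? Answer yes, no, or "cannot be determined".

No chain of stated constraints runs from the letter to the package, and none runs from the package to the letter either.
So the relative order of the letter and the package is not fixed by the given facts.

cannot be determined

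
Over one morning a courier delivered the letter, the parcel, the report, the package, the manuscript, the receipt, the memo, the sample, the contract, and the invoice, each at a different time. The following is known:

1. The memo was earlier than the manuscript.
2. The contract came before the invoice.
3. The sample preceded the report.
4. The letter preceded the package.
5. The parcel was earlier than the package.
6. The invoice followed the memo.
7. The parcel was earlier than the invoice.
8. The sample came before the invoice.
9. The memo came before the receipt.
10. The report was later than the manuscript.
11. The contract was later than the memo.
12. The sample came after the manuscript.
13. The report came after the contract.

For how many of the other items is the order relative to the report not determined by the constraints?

Forced before the report: the contract, the manuscript, the memo, and the sample.
That leaves the invoice, the letter, the package, the parcel, and the receipt with no forced order relative to the report — 5.

5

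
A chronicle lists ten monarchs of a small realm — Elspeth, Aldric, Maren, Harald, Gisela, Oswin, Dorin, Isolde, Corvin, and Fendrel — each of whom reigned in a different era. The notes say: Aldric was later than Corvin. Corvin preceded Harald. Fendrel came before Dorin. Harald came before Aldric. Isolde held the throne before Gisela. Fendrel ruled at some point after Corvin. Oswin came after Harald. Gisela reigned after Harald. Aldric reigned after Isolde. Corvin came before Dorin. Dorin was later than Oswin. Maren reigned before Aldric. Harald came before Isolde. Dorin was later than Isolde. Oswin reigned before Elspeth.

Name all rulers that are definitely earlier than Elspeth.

Corvin, Harald, Oswin

Directly stated before Elspeth: Oswin.
Corvin reaches Elspeth via Corvin → Harald → Oswin → Elspeth.
Harald reaches Elspeth via Harald → Oswin → Elspeth.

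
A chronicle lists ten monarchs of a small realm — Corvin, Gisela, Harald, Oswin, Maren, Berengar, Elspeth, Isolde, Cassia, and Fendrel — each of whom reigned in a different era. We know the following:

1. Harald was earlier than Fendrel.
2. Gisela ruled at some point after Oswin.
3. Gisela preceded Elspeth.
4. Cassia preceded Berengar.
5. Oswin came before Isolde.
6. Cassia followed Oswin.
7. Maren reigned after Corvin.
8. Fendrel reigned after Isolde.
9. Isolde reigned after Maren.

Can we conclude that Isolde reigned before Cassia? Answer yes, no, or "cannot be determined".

cannot be determined

No chain of stated constraints runs from Isolde to Cassia, and none runs from Cassia to Isolde either.
So the relative order of Isolde and Cassia is not fixed by the given facts.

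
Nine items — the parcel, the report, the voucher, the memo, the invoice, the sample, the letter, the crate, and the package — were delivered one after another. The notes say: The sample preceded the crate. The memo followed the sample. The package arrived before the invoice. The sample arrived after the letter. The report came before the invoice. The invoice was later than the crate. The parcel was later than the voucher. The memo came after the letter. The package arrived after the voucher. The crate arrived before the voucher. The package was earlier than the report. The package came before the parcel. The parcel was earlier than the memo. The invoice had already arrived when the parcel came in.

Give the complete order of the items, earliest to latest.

the letter, the sample, the crate, the voucher, the package, the report, the invoice, the parcel, the memo

The constraints fix every adjacent pair, so only one ordering works:
the letter → the sample → the crate → the voucher → the package → the report → the invoice → the parcel → the memo.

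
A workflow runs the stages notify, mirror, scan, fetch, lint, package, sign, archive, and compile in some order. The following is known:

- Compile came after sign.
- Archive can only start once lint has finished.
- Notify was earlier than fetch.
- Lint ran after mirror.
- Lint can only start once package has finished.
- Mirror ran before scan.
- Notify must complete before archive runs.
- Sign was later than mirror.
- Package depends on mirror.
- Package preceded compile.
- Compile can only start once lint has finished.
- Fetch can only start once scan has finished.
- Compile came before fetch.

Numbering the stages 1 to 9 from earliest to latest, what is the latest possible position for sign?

Sign must come before compile and fetch — 2 stages forced after it.
Everything else can be placed before sign in some valid order, so sign can sit as late as position 9 − 2 = 7.

7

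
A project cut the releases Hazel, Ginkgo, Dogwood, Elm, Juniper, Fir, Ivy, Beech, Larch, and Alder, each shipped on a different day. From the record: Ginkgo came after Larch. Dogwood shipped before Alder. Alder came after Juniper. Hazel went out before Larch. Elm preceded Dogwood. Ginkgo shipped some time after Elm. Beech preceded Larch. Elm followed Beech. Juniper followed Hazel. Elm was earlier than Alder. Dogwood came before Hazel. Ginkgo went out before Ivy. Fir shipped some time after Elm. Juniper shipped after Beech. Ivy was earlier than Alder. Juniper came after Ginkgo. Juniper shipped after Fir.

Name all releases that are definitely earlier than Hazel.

Directly stated before Hazel: Dogwood.
Beech reaches Hazel via Beech → Elm → Dogwood → Hazel.
Elm reaches Hazel via Elm → Dogwood → Hazel.

Beech, Dogwood, Elm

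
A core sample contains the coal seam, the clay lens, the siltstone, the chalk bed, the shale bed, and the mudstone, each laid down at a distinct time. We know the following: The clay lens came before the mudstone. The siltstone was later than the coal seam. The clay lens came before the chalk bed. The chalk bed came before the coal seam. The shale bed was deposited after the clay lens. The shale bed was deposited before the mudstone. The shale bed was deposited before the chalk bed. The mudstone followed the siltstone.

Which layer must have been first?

the clay lens

The clay lens has a chain of constraints placing it before every other layer, so the clay lens must be first.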